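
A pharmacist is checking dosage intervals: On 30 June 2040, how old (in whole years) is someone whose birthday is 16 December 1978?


Birth: 1978-12-16
Reference: 2040-06-30
Year difference: 2040 - 1978 = 62
Has birthday (12-16) occurred by 06-30? No
Birthday not yet reached this year -> subtract 1
Age in full years: 61

61


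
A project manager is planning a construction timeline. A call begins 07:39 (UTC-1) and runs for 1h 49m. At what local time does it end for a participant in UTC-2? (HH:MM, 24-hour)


Start: 07:39 in UTC-1
Step 1 - add duration:
  minutes: 39 + 49 = 88 (carry 1h)
  hours: 7 + 1 + 1 = 9
  end in UTC-1: 09:28
Step 2 - convert UTC-1 -> UTC-2:
  offset difference: -2 - (-1) = -1 hours
  9 + (-1) = 8 -> mod 24 = 8
Result: 08:28 in UTC-2

08:28


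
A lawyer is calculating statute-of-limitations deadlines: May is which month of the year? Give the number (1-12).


Calendar month order:
4. April
5. May <--
6. June
May is month number 5

5


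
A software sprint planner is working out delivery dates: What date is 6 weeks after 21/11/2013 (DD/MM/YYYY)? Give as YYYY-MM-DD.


Start: 2013-11-21
Weeks to add: 6
Convert to days: 6 x 7 = 42 days
Add 42 days to 2013-11-21
Result: 2014-01-02

2014-01-02


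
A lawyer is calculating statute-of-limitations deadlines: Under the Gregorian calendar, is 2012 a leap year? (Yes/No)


Year: 2012
Divisible by 4? 2012 / 4 = 503.0 -> Yes
Divisible by 100? 2012 / 100 = 20.12 -> No
Divisible by 4 but not 100, so it IS a leap year

Yes


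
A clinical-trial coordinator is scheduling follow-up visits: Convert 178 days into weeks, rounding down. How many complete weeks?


Total days: 178
Days per week: 7
Division: 178 / 7 = 25 remainder 3
Complete weeks: 25
Remaining days: 3

25


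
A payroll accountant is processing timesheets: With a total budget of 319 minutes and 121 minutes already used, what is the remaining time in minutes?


Total budget: 319 minutes
Time used: 121 minutes
Remaining: 319 - 121 = 198 minutes
Percent used: 37.9%
Percent remaining: 62.1%

198


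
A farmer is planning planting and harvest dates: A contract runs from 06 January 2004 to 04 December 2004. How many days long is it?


Start date: 2004-01-06
End date: 2004-12-04
Jan 2004: +26 days
Feb 2004: +29 days
Mar 2004: +31 days
... (9 more months)
Total: 333 days

333


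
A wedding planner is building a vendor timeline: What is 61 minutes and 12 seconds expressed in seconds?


Minutes: 61
Extra seconds: 12
Seconds per minute: 60
Minutes to seconds: 61 x 60 = 3660
Total: 3660 + 12 = 3672

3672


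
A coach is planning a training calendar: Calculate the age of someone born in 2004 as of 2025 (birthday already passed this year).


Birth year: 2004
Current year: 2025
Age = current year - birth year
Age = 2025 - 2004 = 21

21


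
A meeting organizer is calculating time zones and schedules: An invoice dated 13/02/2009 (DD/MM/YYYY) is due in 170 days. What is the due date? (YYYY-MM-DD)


Start: 2009-02-13
Adding 170 days
Days remaining in February: 15
After February: 155 days still to add
March 2009: 31 days, 124 remaining
April 2009: 30 days, 94 remaining
May 2009: 31 days, 63 remaining
June 2009: 30 days, 33 remaining
Result: 2009-08-02

2009-08-02


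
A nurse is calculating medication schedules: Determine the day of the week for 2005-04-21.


Date: 2005-04-21
January 1, 2005 is a Saturday
Day of year: 111
Offset from Jan 1: 110 days
110 mod 7 = 5
Result: Thursday

Thursday


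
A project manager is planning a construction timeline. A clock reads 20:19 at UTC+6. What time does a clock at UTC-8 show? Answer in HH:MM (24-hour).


Local time: 20:19 at UTC+6 (offset 6h)
Target zone: UTC-8 (offset -8h)
Difference: -8 - (6) = -14 hours
Calculation: 20 + (-14) = 6
Result: 06:19

06:19


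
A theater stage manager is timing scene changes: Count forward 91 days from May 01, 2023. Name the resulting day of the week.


Start: 2023-05-01 (Monday)
Step 1 - find target date: add 91 days
  2023-05-01 + 91 days = 2023-07-31
Step 2 - day of week:
  91 mod 7 = 0
  Monday + 0 days -> Monday
Result: Monday (2023-07-31)

Monday


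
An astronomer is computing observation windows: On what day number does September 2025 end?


Month: September
Year: 2025
September is a 30-day month
Total: 30 days

30


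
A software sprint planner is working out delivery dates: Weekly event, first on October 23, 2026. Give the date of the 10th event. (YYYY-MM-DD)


First occurrence: 2026-10-23 (occurrence 1)
Each occurrence is 7 days after the previous.
Occurrence 10 is 9 weeks after the first.
9 weeks = 63 days
2026-10-23 + 63 days = 2026-12-25

2026-12-25


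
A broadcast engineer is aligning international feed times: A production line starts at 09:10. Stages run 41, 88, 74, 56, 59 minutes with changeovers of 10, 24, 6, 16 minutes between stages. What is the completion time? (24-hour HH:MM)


Start: 09:10 = 550 min from midnight
  after task 1 (41 min): 09:51
  after break (10 min): 10:01
  after task 2 (88 min): 11:29
  after break (24 min): 11:53
  after task 3 (74 min): 13:07
  after break (6 min): 13:13
  after task 4 (56 min): 14:09
  after break (16 min): 14:25
  after task 5 (59 min): 15:24
Total elapsed: 374 minutes
End time: 15:24

15:24


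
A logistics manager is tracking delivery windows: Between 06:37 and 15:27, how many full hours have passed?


Start: 06:37
End: 15:27
Hour difference: 15 - 6 = 9 hours
Minute difference: 27 - 37 = -10 minutes
Total minutes: 530
Complete hours: 530 / 60 = 8 (remainder 50)

8


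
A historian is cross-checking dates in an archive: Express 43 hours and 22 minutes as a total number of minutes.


Hours: 43
Extra minutes: 22
Minutes per hour: 60
Hours to minutes: 43 x 60 = 2580
Total: 2580 + 22 = 2602

2602


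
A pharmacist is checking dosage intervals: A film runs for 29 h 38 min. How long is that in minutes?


Hours: 29
Minutes: 38
Convert hours to minutes: 29 x 60 = 1740
Add remaining minutes: 1740 + 38 = 1778

1778


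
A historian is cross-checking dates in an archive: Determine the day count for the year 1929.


Year: 1929
Check leap year rules:
Divisible by 4? No
1929 is not a leap year
Days: 365

365


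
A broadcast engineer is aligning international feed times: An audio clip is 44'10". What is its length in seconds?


Minutes: 44
Seconds: 10
Convert minutes to seconds: 44 x 60 = 2640
Add remaining seconds: 2640 + 10 = 2650

2650


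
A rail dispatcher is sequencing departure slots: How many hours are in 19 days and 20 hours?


Days: 19
Extra hours: 20
Hours per day: 24
Days to hours: 19 x 24 = 456
Total: 456 + 20 = 476

476


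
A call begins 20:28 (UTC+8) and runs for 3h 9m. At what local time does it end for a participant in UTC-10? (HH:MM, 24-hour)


Start: 20:28 in UTC+8
Step 1 - add duration:
  minutes: 28 + 9 = 37
  hours: 20 + 3 + 0 = 23
  end in UTC+8: 23:37
Step 2 - convert UTC+8 -> UTC-10:
  offset difference: -10 - (8) = -18 hours
  23 + (-18) = 5 -> mod 24 = 5
Result: 05:37 in UTC-10

05:37


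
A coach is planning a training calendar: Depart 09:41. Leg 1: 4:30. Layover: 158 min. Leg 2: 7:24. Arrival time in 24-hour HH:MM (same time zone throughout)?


Depart: 09:41
Leg 1: +270 min -> 14:11
Layover: +158 min -> 16:49
Leg 2: +444 min -> 00:13
Total travel: 872 minutes = 14h 32m
Arrival: 00:13

00:13


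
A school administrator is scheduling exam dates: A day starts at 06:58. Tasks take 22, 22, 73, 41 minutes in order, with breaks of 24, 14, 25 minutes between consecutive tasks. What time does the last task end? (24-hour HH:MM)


Start: 06:58 = 418 min from midnight
  after task 1 (22 min): 07:20
  after break (24 min): 07:44
  after task 2 (22 min): 08:06
  after break (14 min): 08:20
  after task 3 (73 min): 09:33
  after break (25 min): 09:58
  after task 4 (41 min): 10:39
Total elapsed: 221 minutes
End time: 10:39

10:39


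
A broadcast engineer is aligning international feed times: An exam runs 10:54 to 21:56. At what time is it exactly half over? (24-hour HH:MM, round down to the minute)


Start time: 10:54 = 654 minutes from midnight
End time: 21:56 = 1316 minutes from midnight
Sum: 654 + 1316 = 1970
Midpoint: 1970 / 2 = 985 minutes
Convert: 985 / 60 = 16 hours, 25 minutes
Result: 16:25

16:25


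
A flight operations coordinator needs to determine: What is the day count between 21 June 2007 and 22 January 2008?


Start date: 2007-06-21
End date: 2008-01-22
Jun 2007: +10 days
Jul 2007: +31 days
Aug 2007: +31 days
... (5 more months)
Total: 215 days

215


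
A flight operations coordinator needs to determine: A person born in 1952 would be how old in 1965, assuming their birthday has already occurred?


Birth year: 1952
Current year: 1965
Age = current year - birth year
Age = 1965 - 1952 = 13

13


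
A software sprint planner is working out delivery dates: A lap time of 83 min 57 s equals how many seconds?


Minutes: 83
Seconds: 57
Convert minutes to seconds: 83 x 60 = 4980
Add remaining seconds: 4980 + 57 = 5037

5037


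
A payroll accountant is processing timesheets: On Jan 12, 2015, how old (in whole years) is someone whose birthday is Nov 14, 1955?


Birth: 1955-11-14
Reference: 2015-01-12
Year difference: 2015 - 1955 = 60
Has birthday (11-14) occurred by 01-12? No
Birthday not yet reached this year -> subtract 1
Age in full years: 59

59


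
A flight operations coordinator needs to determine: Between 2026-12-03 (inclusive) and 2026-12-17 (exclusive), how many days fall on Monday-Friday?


Start: 2026-12-03 (Thursday)
End (exclusive): 2026-12-17 (Thursday)
Total calendar days: 14
Full weeks: 14 // 7 = 2 -> 10 weekdays
Remaining 0 days starting on Thursday:
Total business days: 10 + 0 = 10

10


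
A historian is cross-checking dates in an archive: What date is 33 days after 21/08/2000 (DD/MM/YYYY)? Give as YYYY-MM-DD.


Start: 2000-08-21
Adding 33 days
Days remaining in August: 10
After August: 23 days still to add
September 2000 has 30 days, need 23
Result: 2000-09-23

2000-09-23


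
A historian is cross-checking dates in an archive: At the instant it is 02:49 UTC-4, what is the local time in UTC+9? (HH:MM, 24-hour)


Local time: 02:49 at UTC-4 (offset -4h)
Target zone: UTC+9 (offset 9h)
Difference: 9 - (-4) = 13 hours
Calculation: 2 + (13) = 15
Result: 15:49

15:49


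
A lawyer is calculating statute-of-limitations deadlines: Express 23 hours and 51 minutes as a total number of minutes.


Hours: 23
Extra minutes: 51
Minutes per hour: 60
Hours to minutes: 23 x 60 = 1380
Total: 1380 + 51 = 1431

1431


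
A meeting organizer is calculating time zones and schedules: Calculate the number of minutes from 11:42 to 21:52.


Start time: 11:42 = 702 minutes from midnight
End time: 21:52 = 1312 minutes from midnight
Difference: 1312 - 702 = 610 minutes
That is 10 hours and 10 minutes

610


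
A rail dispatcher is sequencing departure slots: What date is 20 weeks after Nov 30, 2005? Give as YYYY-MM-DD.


Start: 2005-11-30
Weeks to add: 20
Convert to days: 20 x 7 = 140 days
Add 140 days to 2005-11-30
Result: 2006-04-19

2006-04-19


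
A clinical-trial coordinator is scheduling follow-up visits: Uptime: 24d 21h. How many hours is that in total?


Days: 24
Extra hours: 21
Hours per day: 24
Days to hours: 24 x 24 = 576
Total: 576 + 21 = 597

597


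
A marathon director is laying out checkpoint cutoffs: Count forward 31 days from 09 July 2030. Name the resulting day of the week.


Start: 2030-07-09 (Tuesday)
Step 1 - find target date: add 31 days
  2030-07-09 + 31 days = 2030-08-09
Step 2 - day of week:
  31 mod 7 = 3
  Tuesday + 3 days -> Friday
Result: Friday (2030-08-09)

Friday


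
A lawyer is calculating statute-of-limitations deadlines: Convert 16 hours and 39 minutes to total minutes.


Hours: 16
Minutes: 39
Convert hours to minutes: 16 x 60 = 960
Add remaining minutes: 960 + 39 = 999

999


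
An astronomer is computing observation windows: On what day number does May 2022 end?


Month: May
Year: 2022
May is a 31-day month
Total: 31 days

31


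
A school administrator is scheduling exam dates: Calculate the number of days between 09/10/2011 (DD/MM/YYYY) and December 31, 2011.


Start: October 09, 2011
End: December 31, 2011
Days left in October: 22
November: 30
December: 31
Sum of remaining months: 61
Total: 22 + 61 = 83

83


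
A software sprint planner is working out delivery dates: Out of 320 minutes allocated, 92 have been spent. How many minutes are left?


Total budget: 320 minutes
Time used: 92 minutes
Remaining: 320 - 92 = 228 minutes
Percent used: 28.8%
Percent remaining: 71.2%

228


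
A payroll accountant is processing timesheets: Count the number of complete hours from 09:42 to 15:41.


Start: 09:42
End: 15:41
Hour difference: 15 - 9 = 6 hours
Minute difference: 41 - 42 = -1 minutes
Total minutes: 359
Complete hours: 359 / 60 = 5 (remainder 59)

5


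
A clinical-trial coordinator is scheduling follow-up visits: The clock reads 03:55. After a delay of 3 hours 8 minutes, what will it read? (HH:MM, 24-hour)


Start time: 03:55
Adding: 3 hours 8 minutes
Minutes: 55 + 8 = 63
Minute overflow: 63 >= 60, so carry 1 hour, minutes = 3
Hours: 3 + 3 + 1 = 7
Result: 07:03

07:03


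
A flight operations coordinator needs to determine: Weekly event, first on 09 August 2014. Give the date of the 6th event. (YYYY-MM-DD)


First occurrence: 2014-08-09 (occurrence 1)
Each occurrence is 7 days after the previous.
Occurrence 6 is 5 weeks after the first.
5 weeks = 35 days
2014-08-09 + 35 days = 2014-09-13

2014-09-13


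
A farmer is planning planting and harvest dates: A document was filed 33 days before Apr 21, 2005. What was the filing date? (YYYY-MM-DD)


Start: 2005-04-21
Subtracting 33 days
Days already passed in April: 21
After going back through April: 12 more days to subtract
March 2005 has 31 days, need 12
Result: 2005-03-19

2005-03-19


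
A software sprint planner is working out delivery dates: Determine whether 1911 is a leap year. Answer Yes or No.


Year: 1911
Divisible by 4? 1911 / 4 = 477.75 -> No
Not divisible by 4, so NOT a leap year

No


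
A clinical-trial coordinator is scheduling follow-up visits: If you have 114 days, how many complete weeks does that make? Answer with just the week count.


Total days: 114
Days per week: 7
Division: 114 / 7 = 16 remainder 2
Complete weeks: 16
Remaining days: 2

16


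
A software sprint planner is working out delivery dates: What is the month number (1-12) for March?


Calendar month order:
2. February
3. March <--
4. April
March is month number 3

3


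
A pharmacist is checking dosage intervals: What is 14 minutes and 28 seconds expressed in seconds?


Minutes: 14
Extra seconds: 28
Seconds per minute: 60
Minutes to seconds: 14 x 60 = 840
Total: 840 + 28 = 868

868


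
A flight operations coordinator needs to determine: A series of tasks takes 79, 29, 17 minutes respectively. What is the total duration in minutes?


Durations: 79, 29, 17
Running sum: 79
+ 29 = 108
+ 17 = 125
Total duration: 125 minutes
That is 2 hours and 5 minutes

125


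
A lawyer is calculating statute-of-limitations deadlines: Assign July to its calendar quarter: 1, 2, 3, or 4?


Month: July (month 7)
Q1: January-March (months 1-3)
Q2: April-June (months 4-6)
Q3: July-September (months 7-9)
Q4: October-December (months 10-12)
Month 7 falls in Q3

3


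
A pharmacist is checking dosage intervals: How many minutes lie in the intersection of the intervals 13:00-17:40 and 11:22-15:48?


Interval A: [780, 1060] minutes from midnight
Interval B: [682, 948] minutes from midnight
Overlap start = max(780, 682) = 780
Overlap end = min(1060, 948) = 948
Overlap = 948 - 780 = 168 minutes

168


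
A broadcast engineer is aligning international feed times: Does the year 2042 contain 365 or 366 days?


Year: 2042
Check leap year rules:
Divisible by 4? No
2042 is not a leap year
Days: 365

365


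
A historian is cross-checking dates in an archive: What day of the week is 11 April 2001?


Date: 2001-04-11
January 1, 2001 is a Monday
Day of year: 101
Offset from Jan 1: 100 days
100 mod 7 = 2
Result: Wednesday

Wednesday


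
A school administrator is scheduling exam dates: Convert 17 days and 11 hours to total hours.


Days: 17
Extra hours: 11
Hours per day: 24
Days to hours: 17 x 24 = 408
Total: 408 + 11 = 419

419


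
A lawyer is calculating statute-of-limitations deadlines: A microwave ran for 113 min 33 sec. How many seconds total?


Minutes: 113
Extra seconds: 33
Seconds per minute: 60
Minutes to seconds: 113 x 60 = 6780
Total: 6780 + 33 = 6813

6813


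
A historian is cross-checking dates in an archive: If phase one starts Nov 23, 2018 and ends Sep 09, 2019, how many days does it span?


Start date: 2018-11-23
End date: 2019-09-09
Nov 2018: +8 days
Dec 2018: +31 days
Jan 2019: +31 days
... (8 more months)
Total: 290 days

290


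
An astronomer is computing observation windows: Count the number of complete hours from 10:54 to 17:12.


Start: 10:54
End: 17:12
Hour difference: 17 - 10 = 7 hours
Minute difference: 12 - 54 = -42 minutes
Total minutes: 378
Complete hours: 378 / 60 = 6 (remainder 18)

6


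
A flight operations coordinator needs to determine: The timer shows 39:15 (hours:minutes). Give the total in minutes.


Hours: 39
Minutes: 15
Convert hours to minutes: 39 x 60 = 2340
Add remaining minutes: 2340 + 15 = 2355

2355


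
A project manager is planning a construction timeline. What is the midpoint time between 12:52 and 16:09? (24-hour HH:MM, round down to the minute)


Start time: 12:52 = 772 minutes from midnight
End time: 16:09 = 969 minutes from midnight
Sum: 772 + 969 = 1741
Midpoint: 1741 / 2 = 870 minutes
Convert: 870 / 60 = 14 hours, 30 minutes
Result: 14:30

14:30


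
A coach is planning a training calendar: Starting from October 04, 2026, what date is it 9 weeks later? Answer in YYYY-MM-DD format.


Start: 2026-10-04
Weeks to add: 9
Convert to days: 9 x 7 = 63 days
Add 63 days to 2026-10-04
Result: 2026-12-06

2026-12-06


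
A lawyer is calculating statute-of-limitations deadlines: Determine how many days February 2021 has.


Month: February
Year: 2021
2021 is not a leap year
February has 28 days
Total: 28 days

28


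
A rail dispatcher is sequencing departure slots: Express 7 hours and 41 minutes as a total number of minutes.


Hours: 7
Extra minutes: 41
Minutes per hour: 60
Hours to minutes: 7 x 60 = 420
Total: 420 + 41 = 461

461


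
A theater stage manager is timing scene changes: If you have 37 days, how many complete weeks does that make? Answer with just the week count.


Total days: 37
Days per week: 7
Division: 37 / 7 = 5 remainder 2
Complete weeks: 5
Remaining days: 2

5


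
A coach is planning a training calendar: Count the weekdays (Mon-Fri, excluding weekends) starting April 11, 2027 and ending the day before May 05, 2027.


Start: 2027-04-11 (Sunday)
End (exclusive): 2027-05-05 (Wednesday)
Total calendar days: 24
Full weeks: 24 // 7 = 3 -> 15 weekdays
Remaining 3 days starting on Sunday:
  Sun(-), Mon(w), Tue(w) -> 2 weekdays
Total business days: 15 + 2 = 17

17


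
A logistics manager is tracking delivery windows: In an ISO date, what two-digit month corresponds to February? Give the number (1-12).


Calendar month order:
1. January
2. February <--
3. March
February is month number 2

2


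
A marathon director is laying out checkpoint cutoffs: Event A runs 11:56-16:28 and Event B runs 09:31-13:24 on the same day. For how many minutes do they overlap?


Interval A: [716, 988] minutes from midnight
Interval B: [571, 804] minutes from midnight
Overlap start = max(716, 571) = 716
Overlap end = min(988, 804) = 804
Overlap = 804 - 716 = 88 minutes

88


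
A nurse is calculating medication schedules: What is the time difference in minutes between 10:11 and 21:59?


Start time: 10:11 = 611 minutes from midnight
End time: 21:59 = 1319 minutes from midnight
Difference: 1319 - 611 = 708 minutes
That is 11 hours and 48 minutes

708


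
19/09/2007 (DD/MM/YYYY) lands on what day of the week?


Date: 2007-09-19
January 1, 2007 is a Monday
Day of year: 262
Offset from Jan 1: 261 days
261 mod 7 = 2
Result: Wednesday

Wednesday


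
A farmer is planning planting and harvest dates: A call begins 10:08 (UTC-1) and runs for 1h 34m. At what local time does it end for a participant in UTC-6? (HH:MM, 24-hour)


Start: 10:08 in UTC-1
Step 1 - add duration:
  minutes: 8 + 34 = 42
  hours: 10 + 1 + 0 = 11
  end in UTC-1: 11:42
Step 2 - convert UTC-1 -> UTC-6:
  offset difference: -6 - (-1) = -5 hours
  11 + (-5) = 6 -> mod 24 = 6
Result: 06:42 in UTC-6

06:42


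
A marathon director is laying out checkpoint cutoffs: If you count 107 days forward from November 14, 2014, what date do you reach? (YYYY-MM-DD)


Start: 2014-11-14
Adding 107 days
Days remaining in November: 16
After November: 91 days still to add
December 2014: 31 days, 60 remaining
January 2015: 31 days, 29 remaining
February 2015: 28 days, 1 remaining
March 2015 has 31 days, need 1
Result: 2015-03-01

2015-03-01


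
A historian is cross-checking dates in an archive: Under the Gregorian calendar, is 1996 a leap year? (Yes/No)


Year: 1996
Divisible by 4? 1996 / 4 = 499.0 -> Yes
Divisible by 100? 1996 / 100 = 19.96 -> No
Divisible by 4 but not 100, so it IS a leap year

Yes


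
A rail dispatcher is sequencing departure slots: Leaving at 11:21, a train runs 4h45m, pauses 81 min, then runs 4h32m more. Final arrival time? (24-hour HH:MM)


Depart: 11:21
Leg 1: +285 min -> 16:06
Layover: +81 min -> 17:27
Leg 2: +272 min -> 21:59
Total travel: 638 minutes = 10h 38m
Arrival: 21:59

21:59


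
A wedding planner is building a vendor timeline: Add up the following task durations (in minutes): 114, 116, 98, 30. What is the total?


Durations: 114, 116, 98, 30
Running sum: 114
+ 116 = 230
+ 98 = 328
+ 30 = 358
Total duration: 358 minutes
That is 5 hours and 58 minutes

358


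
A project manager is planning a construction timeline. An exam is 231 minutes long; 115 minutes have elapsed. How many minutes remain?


Total budget: 231 minutes
Time used: 115 minutes
Remaining: 231 - 115 = 116 minutes
Percent used: 49.8%
Percent remaining: 50.2%

116


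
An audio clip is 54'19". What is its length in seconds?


Minutes: 54
Seconds: 19
Convert minutes to seconds: 54 x 60 = 3240
Add remaining seconds: 3240 + 19 = 3259

3259


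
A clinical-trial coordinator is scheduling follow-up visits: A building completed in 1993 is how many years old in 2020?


Birth year: 1993
Current year: 2020
Age = current year - birth year
Age = 2020 - 1993 = 27

27


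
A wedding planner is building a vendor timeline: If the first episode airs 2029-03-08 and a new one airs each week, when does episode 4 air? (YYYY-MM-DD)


First occurrence: 2029-03-08 (occurrence 1)
Each occurrence is 7 days after the previous.
Occurrence 4 is 3 weeks after the first.
3 weeks = 21 days
2029-03-08 + 21 days = 2029-03-29

2029-03-29


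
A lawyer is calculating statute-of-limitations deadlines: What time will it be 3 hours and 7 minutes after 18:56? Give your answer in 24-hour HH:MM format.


Start time: 18:56
Adding: 3 hours 7 minutes
Minutes: 56 + 7 = 63
Minute overflow: 63 >= 60, so carry 1 hour, minutes = 3
Hours: 18 + 3 + 1 = 22
Result: 22:03

22:03


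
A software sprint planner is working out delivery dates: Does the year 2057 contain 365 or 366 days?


Year: 2057
Check leap year rules:
Divisible by 4? No
2057 is not a leap year
Days: 365

365


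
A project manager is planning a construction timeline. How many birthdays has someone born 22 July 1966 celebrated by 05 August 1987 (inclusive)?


Birth: 1966-07-22
Reference: 1987-08-05
Year difference: 1987 - 1966 = 21
Has birthday (07-22) occurred by 08-05? Yes
Age in full years: 21

21


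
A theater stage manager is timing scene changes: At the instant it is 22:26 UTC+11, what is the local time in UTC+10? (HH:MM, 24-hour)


Local time: 22:26 at UTC+11 (offset 11h)
Target zone: UTC+10 (offset 10h)
Difference: 10 - (11) = -1 hours
Calculation: 22 + (-1) = 21
Result: 21:26

21:26


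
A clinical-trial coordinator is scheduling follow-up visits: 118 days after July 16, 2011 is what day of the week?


Start: 2011-07-16 (Saturday)
Step 1 - find target date: add 118 days
  2011-07-16 + 118 days = 2011-11-11
Step 2 - day of week:
  118 mod 7 = 6
  Saturday + 6 days -> Friday
Result: Friday (2011-11-11)

Friday


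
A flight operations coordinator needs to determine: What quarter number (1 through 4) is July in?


Month: July (month 7)
Q1: January-March (months 1-3)
Q2: April-June (months 4-6)
Q3: July-September (months 7-9)
Q4: October-December (months 10-12)
Month 7 falls in Q3

3


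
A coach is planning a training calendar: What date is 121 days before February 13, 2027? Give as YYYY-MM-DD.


Start: 2027-02-13
Subtracting 121 days
Days already passed in February: 13
After going back through February: 108 more days to subtract
January 2027: 31 days, 77 remaining
December 2026: 31 days, 46 remaining
November 2026: 30 days, 16 remaining
October 2026 has 31 days, need 16
Result: 2026-10-15

2026-10-15


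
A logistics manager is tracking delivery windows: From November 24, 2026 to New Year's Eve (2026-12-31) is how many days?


Start: November 24, 2026
End: December 31, 2026
Days left in November: 6
December: 31
Sum of remaining months: 31
Total: 6 + 31 = 37

37


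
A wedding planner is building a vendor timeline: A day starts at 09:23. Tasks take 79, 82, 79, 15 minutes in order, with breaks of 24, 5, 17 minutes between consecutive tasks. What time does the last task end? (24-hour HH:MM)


Start: 09:23 = 563 min from midnight
  after task 1 (79 min): 10:42
  after break (24 min): 11:06
  after task 2 (82 min): 12:28
  after break (5 min): 12:33
  after task 3 (79 min): 13:52
  after break (17 min): 14:09
  after task 4 (15 min): 14:24
Total elapsed: 301 minutes
End time: 14:24

14:24


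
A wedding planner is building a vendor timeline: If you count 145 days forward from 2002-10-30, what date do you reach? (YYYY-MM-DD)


Start: 2002-10-30
Adding 145 days
Days remaining in October: 1
After October: 144 days still to add
November 2002: 30 days, 114 remaining
December 2002: 31 days, 83 remaining
January 2003: 31 days, 52 remaining
February 2003: 28 days, 24 remaining
Result: 2003-03-24

2003-03-24


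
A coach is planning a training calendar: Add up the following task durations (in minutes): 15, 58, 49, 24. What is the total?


Durations: 15, 58, 49, 24
Running sum: 15
+ 58 = 73
+ 49 = 122
+ 24 = 146
Total duration: 146 minutes
That is 2 hours and 26 minutes

146


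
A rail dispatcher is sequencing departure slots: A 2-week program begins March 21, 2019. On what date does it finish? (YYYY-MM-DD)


Start: 2019-03-21
Weeks to add: 2
Convert to days: 2 x 7 = 14 days
Add 14 days to 2019-03-21
Result: 2019-04-04

2019-04-04


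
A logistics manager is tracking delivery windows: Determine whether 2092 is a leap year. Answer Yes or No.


Year: 2092
Divisible by 4? 2092 / 4 = 523.0 -> Yes
Divisible by 100? 2092 / 100 = 20.92 -> No
Divisible by 4 but not 100, so it IS a leap year

Yes


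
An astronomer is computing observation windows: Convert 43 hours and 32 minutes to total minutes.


Hours: 43
Minutes: 32
Convert hours to minutes: 43 x 60 = 2580
Add remaining minutes: 2580 + 32 = 2612

2612


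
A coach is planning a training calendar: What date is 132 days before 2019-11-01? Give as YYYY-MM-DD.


Start: 2019-11-01
Subtracting 132 days
Days already passed in November: 1
After going back through November: 131 more days to subtract
October 2019: 31 days, 100 remaining
September 2019: 30 days, 70 remaining
August 2019: 31 days, 39 remaining
July 2019: 31 days, 8 remaining
Result: 2019-06-22

2019-06-22


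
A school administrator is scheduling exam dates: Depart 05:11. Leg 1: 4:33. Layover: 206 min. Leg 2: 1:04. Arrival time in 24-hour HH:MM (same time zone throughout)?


Depart: 05:11
Leg 1: +273 min -> 09:44
Layover: +206 min -> 13:10
Leg 2: +64 min -> 14:14
Total travel: 543 minutes = 9h 3m
Arrival: 14:14

14:14


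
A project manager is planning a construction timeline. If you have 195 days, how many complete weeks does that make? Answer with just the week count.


Total days: 195
Days per week: 7
Division: 195 / 7 = 27 remainder 6
Complete weeks: 27
Remaining days: 6

27


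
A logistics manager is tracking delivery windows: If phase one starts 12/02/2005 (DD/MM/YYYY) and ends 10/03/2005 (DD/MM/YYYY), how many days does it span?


Start date: 2005-02-12
End date: 2005-03-10
Feb 2005: +17 days
Mar 2005: +9 days
Total: 26 days

26


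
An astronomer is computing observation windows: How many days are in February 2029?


Month: February
Year: 2029
2029 is not a leap year
February has 28 days
Total: 28 days

28


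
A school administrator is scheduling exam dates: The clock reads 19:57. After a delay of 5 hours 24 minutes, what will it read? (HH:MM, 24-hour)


Start time: 19:57
Adding: 5 hours 24 minutes
Minutes: 57 + 24 = 81
Minute overflow: 81 >= 60, so carry 1 hour, minutes = 21
Hours: 19 + 5 + 1 = 25
Hour wraparound: 25 mod 24 = 1
Result: 01:21

01:21


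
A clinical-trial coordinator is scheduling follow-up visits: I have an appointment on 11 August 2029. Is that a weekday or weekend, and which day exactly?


Date: 2029-08-11
January 1, 2029 is a Monday
Day of year: 223
Offset from Jan 1: 222 days
222 mod 7 = 5
Result: Saturday

Saturday


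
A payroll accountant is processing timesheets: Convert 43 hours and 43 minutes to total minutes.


Hours: 43
Extra minutes: 43
Minutes per hour: 60
Hours to minutes: 43 x 60 = 2580
Total: 2580 + 43 = 2623

2623


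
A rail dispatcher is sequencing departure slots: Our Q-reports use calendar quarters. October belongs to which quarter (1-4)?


Month: October (month 10)
Q1: January-March (months 1-3)
Q2: April-June (months 4-6)
Q3: July-September (months 7-9)
Q4: October-December (months 10-12)
Month 10 falls in Q4

4


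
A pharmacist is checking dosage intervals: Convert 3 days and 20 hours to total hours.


Days: 3
Extra hours: 20
Hours per day: 24
Days to hours: 3 x 24 = 72
Total: 72 + 20 = 92

92


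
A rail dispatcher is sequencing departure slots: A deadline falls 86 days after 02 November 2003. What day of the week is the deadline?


Start: 2003-11-02 (Sunday)
Step 1 - find target date: add 86 days
  2003-11-02 + 86 days = 2004-01-27
Step 2 - day of week:
  86 mod 7 = 2
  Sunday + 2 days -> Tuesday
Result: Tuesday (2004-01-27)

Tuesday


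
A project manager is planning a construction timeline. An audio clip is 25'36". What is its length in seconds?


Minutes: 25
Seconds: 36
Convert minutes to seconds: 25 x 60 = 1500
Add remaining seconds: 1500 + 36 = 1536

1536


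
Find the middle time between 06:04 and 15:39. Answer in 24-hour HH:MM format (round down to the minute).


Start time: 06:04 = 364 minutes from midnight
End time: 15:39 = 939 minutes from midnight
Sum: 364 + 939 = 1303
Midpoint: 1303 / 2 = 651 minutes
Convert: 651 / 60 = 10 hours, 51 minutes
Result: 10:51

10:51


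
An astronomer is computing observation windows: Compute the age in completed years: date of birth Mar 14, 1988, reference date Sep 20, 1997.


Birth: 1988-03-14
Reference: 1997-09-20
Year difference: 1997 - 1988 = 9
Has birthday (03-14) occurred by 09-20? Yes
Age in full years: 9

9


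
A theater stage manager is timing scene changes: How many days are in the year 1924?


Year: 1924
Check leap year rules:
Divisible by 4? Yes
Divisible by 100? No
1924 is a leap year
Days: 366

366


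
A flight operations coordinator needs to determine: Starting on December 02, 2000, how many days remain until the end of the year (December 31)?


Start: December 02, 2000
End: December 31, 2000
Days left in December: 29
Total: 29 days

29


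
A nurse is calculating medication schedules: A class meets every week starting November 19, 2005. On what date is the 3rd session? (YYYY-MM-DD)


First occurrence: 2005-11-19 (occurrence 1)
Each occurrence is 7 days after the previous.
Occurrence 3 is 2 weeks after the first.
2 weeks = 14 days
2005-11-19 + 14 days = 2005-12-03

2005-12-03


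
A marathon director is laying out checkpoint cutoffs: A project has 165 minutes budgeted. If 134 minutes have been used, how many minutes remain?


Total budget: 165 minutes
Time used: 134 minutes
Remaining: 165 - 134 = 31 minutes
Percent used: 81.2%
Percent remaining: 18.8%

31


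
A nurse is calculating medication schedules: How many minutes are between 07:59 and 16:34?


Start time: 07:59 = 479 minutes from midnight
End time: 16:34 = 994 minutes from midnight
Difference: 994 - 479 = 515 minutes
That is 8 hours and 35 minutes

515


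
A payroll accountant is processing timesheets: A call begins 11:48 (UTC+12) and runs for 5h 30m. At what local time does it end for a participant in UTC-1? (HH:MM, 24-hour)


Start: 11:48 in UTC+12
Step 1 - add duration:
  minutes: 48 + 30 = 78 (carry 1h)
  hours: 11 + 5 + 1 = 17
  end in UTC+12: 17:18
Step 2 - convert UTC+12 -> UTC-1:
  offset difference: -1 - (12) = -13 hours
  17 + (-13) = 4 -> mod 24 = 4
Result: 04:18 in UTC-1

04:18


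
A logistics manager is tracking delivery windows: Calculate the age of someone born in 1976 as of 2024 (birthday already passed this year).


Birth year: 1976
Current year: 2024
Age = current year - birth year
Age = 2024 - 1976 = 48

48


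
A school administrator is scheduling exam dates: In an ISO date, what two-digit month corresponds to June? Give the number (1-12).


Calendar month order:
5. May
6. June <--
7. July
June is month number 6

6


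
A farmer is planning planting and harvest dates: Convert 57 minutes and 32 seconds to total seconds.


Minutes: 57
Extra seconds: 32
Seconds per minute: 60
Minutes to seconds: 57 x 60 = 3420
Total: 3420 + 32 = 3452

3452


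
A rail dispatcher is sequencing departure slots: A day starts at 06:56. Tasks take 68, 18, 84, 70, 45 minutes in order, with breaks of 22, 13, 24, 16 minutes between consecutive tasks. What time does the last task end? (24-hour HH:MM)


Start: 06:56 = 416 min from midnight
  after task 1 (68 min): 08:04
  after break (22 min): 08:26
  after task 2 (18 min): 08:44
  after break (13 min): 08:57
  after task 3 (84 min): 10:21
  after break (24 min): 10:45
  after task 4 (70 min): 11:55
  after break (16 min): 12:11
  after task 5 (45 min): 12:56
Total elapsed: 360 minutes
End time: 12:56

12:56


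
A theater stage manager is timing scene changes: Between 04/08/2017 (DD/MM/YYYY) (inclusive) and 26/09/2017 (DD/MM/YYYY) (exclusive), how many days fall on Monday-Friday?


Start: 2017-08-04 (Friday)
End (exclusive): 2017-09-26 (Tuesday)
Total calendar days: 53
Full weeks: 53 // 7 = 7 -> 35 weekdays
Remaining 4 days starting on Friday:
  Fri(w), Sat(-), Sun(-), Mon(w) -> 2 weekdays
Total business days: 35 + 2 = 37

37


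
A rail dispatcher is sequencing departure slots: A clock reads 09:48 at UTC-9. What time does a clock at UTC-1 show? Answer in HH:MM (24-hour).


Local time: 09:48 at UTC-9 (offset -9h)
Target zone: UTC-1 (offset -1h)
Difference: -1 - (-9) = 8 hours
Calculation: 9 + (8) = 17
Result: 17:48

17:48


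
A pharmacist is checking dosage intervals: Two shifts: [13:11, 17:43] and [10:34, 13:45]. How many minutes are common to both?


Interval A: [791, 1063] minutes from midnight
Interval B: [634, 825] minutes from midnight
Overlap start = max(791, 634) = 791
Overlap end = min(1063, 825) = 825
Overlap = 825 - 791 = 34 minutes

34


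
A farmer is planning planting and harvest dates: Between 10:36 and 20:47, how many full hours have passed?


Start: 10:36
End: 20:47
Hour difference: 20 - 10 = 10 hours
Minute difference: 47 - 36 = 11 minutes
Total minutes: 611
Complete hours: 611 / 60 = 10 (remainder 11)

10


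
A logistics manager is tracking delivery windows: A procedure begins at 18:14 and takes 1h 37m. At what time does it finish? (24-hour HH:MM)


Start time: 18:14
Adding: 1 hours 37 minutes
Minutes: 14 + 37 = 51
Hours: 18 + 1 + 0 = 19
Result: 19:51

19:51


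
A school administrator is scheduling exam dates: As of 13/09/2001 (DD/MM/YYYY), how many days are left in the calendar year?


Start: September 13, 2001
End: December 31, 2001
Days left in September: 17
October: 31
November: 30
December: 31
Sum of remaining months: 92
Total: 17 + 92 = 109

109


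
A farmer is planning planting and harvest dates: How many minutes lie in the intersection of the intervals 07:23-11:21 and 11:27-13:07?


Interval A: [443, 681] minutes from midnight
Interval B: [687, 787] minutes from midnight
Overlap start = max(443, 687) = 687
Overlap end = min(681, 787) = 681
End <= start, so the intervals do not overlap: 0 minutes

0


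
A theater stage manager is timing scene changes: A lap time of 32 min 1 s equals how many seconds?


Minutes: 32
Seconds: 1
Convert minutes to seconds: 32 x 60 = 1920
Add remaining seconds: 1920 + 1 = 1921

1921


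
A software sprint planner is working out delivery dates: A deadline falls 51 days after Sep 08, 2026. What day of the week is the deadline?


Start: 2026-09-08 (Tuesday)
Step 1 - find target date: add 51 days
  2026-09-08 + 51 days = 2026-10-29
Step 2 - day of week:
  51 mod 7 = 2
  Tuesday + 2 days -> Thursday
Result: Thursday (2026-10-29)

Thursday


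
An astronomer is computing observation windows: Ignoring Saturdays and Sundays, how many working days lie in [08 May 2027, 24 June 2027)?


Start: 2027-05-08 (Saturday)
End (exclusive): 2027-06-24 (Thursday)
Total calendar days: 47
Full weeks: 47 // 7 = 6 -> 30 weekdays
Remaining 5 days starting on Saturday:
  Sat(-), Sun(-), Mon(w), Tue(w), Wed(w) -> 3 weekdays
Total business days: 30 + 3 = 33

33


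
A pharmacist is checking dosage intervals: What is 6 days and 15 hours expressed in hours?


Days: 6
Extra hours: 15
Hours per day: 24
Days to hours: 6 x 24 = 144
Total: 144 + 15 = 159

159


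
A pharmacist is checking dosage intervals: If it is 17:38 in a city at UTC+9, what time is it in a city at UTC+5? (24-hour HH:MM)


Local time: 17:38 at UTC+9 (offset 9h)
Target zone: UTC+5 (offset 5h)
Difference: 5 - (9) = -4 hours
Calculation: 17 + (-4) = 13
Result: 13:38

13:38


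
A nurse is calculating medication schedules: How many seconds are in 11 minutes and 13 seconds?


Minutes: 11
Extra seconds: 13
Seconds per minute: 60
Minutes to seconds: 11 x 60 = 660
Total: 660 + 13 = 673

673


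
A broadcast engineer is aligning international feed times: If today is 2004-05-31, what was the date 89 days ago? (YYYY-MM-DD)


Start: 2004-05-31
Subtracting 89 days
Days already passed in May: 31
After going back through May: 58 more days to subtract
April 2004: 30 days, 28 remaining
March 2004 has 31 days, need 28
Result: 2004-03-03

2004-03-03


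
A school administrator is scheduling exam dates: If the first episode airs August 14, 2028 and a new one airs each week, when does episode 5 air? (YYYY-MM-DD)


First occurrence: 2028-08-14 (occurrence 1)
Each occurrence is 7 days after the previous.
Occurrence 5 is 4 weeks after the first.
4 weeks = 28 days
2028-08-14 + 28 days = 2028-09-11

2028-09-11


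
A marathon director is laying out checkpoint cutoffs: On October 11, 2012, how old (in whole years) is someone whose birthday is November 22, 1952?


Birth: 1952-11-22
Reference: 2012-10-11
Year difference: 2012 - 1952 = 60
Has birthday (11-22) occurred by 10-11? No
Birthday not yet reached this year -> subtract 1
Age in full years: 59

59
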